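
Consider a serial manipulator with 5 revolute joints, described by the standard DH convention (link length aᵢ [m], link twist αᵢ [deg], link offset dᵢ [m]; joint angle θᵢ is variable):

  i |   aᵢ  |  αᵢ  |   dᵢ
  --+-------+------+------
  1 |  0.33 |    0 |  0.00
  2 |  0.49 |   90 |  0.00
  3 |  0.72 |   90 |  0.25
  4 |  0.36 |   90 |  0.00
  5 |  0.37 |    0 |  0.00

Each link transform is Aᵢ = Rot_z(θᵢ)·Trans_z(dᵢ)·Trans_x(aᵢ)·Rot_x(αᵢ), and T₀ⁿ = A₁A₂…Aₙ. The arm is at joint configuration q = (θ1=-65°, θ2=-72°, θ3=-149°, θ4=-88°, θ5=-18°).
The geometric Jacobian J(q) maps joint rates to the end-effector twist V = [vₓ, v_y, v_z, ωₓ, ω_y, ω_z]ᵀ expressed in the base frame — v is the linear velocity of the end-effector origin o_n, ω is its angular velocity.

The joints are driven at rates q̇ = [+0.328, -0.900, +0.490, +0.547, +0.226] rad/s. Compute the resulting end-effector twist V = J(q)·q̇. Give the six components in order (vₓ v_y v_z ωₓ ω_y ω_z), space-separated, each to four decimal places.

0.0502 -0.0857 -0.4167 -0.2644 0.4127 0.0132

o_n = [0.5197, -0.5755, -0.4816]
J₁: ẑ×o_n = [0.5755, 0.5197, -0.0000], ω = ẑ
J2: z=[0.0000, 0.0000, 1.0000] o=[0.1395, -0.2991, 0.0000] → [0.2764, 0.3802, -0.0000, 0.0000, 0.0000, 1.0000]
J3: z=[-0.6820, 0.7314, 0.0000] o=[-0.2189, -0.6333, 0.0000] → [-0.3522, -0.3285, -0.5796, -0.6820, 0.7314, 0.0000]
J4: z=[0.3767, 0.3513, 0.8572] o=[0.0620, -0.0295, -0.3708] → [0.4291, 0.4341, -0.3664, 0.3767, 0.3513, 0.8572]
J5: z=[-0.6027, -0.6098, 0.5147] o=[0.3152, -0.2853, -0.3773] → [0.2130, 0.0424, 0.2996, -0.6027, -0.6098, 0.5147]
V = J·q̇ = [0.0502, -0.0857, -0.4167, -0.2644, 0.4127, 0.0132]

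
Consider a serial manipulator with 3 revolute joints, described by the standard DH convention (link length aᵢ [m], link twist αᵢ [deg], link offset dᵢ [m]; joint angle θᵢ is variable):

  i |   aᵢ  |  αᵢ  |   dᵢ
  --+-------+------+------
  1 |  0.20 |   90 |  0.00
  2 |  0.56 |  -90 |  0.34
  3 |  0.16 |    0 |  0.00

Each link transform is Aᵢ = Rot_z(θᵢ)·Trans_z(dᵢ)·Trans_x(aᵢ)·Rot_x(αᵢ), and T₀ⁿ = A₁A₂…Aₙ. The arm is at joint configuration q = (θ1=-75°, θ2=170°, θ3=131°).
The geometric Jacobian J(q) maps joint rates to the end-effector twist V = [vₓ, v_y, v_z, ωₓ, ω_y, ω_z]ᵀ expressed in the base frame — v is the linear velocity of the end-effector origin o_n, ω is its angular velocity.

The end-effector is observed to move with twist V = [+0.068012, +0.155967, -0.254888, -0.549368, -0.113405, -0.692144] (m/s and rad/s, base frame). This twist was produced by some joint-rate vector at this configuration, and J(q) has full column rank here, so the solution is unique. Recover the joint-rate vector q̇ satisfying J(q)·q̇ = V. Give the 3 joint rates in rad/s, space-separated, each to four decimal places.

-0.5070 0.5600 0.1880

o_n = [-0.2760, 0.1829, 0.0790]
J₁: ẑ×o_n = [-0.1829, -0.2760, 0.0000], ω = ẑ
J2: z=[-0.9659, -0.2588, 0.0000] o=[0.0518, -0.1932, 0.0000] → [-0.0205, 0.0763, -0.4481, -0.9659, -0.2588, 0.0000]
J3: z=[-0.0449, 0.1677, -0.9848] o=[-0.4194, 0.2515, 0.0972] → [-0.0706, -0.1420, -0.0210, -0.0449, 0.1677, -0.9848]
q̇ = J⁺·V = [-0.5070, 0.5600, 0.1880]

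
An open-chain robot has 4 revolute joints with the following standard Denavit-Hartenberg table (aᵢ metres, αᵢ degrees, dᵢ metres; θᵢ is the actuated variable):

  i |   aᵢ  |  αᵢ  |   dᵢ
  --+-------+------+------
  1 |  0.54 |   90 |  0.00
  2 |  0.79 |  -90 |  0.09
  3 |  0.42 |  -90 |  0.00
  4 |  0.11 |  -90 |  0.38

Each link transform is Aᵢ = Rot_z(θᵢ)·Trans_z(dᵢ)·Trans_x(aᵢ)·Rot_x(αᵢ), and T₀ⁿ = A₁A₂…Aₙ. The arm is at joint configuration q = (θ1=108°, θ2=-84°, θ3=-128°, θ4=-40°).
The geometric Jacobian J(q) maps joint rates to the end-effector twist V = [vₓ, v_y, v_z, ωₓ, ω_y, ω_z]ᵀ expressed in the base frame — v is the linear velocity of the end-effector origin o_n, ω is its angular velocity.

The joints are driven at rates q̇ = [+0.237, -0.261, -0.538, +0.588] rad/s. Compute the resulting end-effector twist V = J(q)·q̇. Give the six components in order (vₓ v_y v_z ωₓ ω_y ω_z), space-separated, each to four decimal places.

o_n = [0.4723, 0.8808, -0.7673]
J₁: ẑ×o_n = [-0.8808, 0.4723, 0.0000], ω = ẑ
J2: z=[0.9511, 0.3090, 0.0000] o=[-0.1669, 0.5136, 0.0000] → [-0.2371, 0.7298, 0.1517, 0.9511, 0.3090, 0.0000]
J3: z=[-0.3073, 0.9458, 0.1045] o=[-0.1068, 0.6199, -0.7857] → [-0.0099, 0.0662, -0.6279, -0.3073, 0.9458, 0.1045]
J4: z=[0.5601, 0.2686, -0.7837] o=[0.2163, 0.6965, -0.5285] → [0.0803, -0.0668, 0.0345, 0.5601, 0.2686, -0.7837]
V = J·q̇ = [-0.0943, -0.1534, 0.3185, 0.2464, -0.4316, -0.2800]

-0.0943 -0.1534 0.3185 0.2464 -0.4316 -0.2800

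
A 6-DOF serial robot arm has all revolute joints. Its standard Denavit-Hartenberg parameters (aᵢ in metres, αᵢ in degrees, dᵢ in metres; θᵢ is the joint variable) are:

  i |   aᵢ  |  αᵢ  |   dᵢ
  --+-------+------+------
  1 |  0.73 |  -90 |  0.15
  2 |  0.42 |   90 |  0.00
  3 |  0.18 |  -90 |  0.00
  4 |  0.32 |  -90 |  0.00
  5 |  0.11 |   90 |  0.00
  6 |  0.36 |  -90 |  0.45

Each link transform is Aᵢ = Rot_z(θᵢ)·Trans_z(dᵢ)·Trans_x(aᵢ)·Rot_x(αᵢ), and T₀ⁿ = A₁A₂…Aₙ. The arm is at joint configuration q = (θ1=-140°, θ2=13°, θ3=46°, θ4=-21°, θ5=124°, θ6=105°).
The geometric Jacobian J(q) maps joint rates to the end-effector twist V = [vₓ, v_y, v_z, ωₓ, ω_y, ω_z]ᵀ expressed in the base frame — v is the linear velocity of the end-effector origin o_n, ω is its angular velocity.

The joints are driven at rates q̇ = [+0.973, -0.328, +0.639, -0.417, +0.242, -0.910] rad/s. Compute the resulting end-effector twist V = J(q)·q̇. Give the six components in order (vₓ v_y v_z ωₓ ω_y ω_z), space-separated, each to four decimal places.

1.7151 -1.2684 0.5869 -0.1104 0.8321 1.2234

o_n = [-1.1731, -1.6289, -0.2124]
J₁: ẑ×o_n = [1.6289, -1.1731, 0.0000], ω = ẑ
J2: z=[0.6428, -0.7660, 0.0000] o=[-0.5592, -0.4692, 0.1500] → [0.2776, 0.2329, -1.2157, 0.6428, -0.7660, 0.0000]
J3: z=[-0.1723, -0.1446, 0.9744] o=[-0.8727, -0.7323, 0.0555] → [0.9123, -0.3388, 0.1111, -0.1723, -0.1446, 0.9744]
J4: z=[0.9834, -0.0816, 0.1618] o=[-0.8828, -0.9098, 0.0274] → [0.1359, 0.1888, -0.7309, 0.9834, -0.0816, 0.1618]
J5: z=[0.1408, -0.2184, -0.9657] o=[-0.9193, -1.2210, 0.0924] → [-0.3273, 0.2879, -0.1128, 0.1408, -0.2184, -0.9657]
J6: z=[-0.6446, -0.7606, 0.0781] o=[-1.0020, -1.1537, 0.0652] → [0.2482, -0.1923, 0.1762, -0.6446, -0.7606, 0.0781]
V = J·q̇ = [1.7151, -1.2684, 0.5869, -0.1104, 0.8321, 1.2234]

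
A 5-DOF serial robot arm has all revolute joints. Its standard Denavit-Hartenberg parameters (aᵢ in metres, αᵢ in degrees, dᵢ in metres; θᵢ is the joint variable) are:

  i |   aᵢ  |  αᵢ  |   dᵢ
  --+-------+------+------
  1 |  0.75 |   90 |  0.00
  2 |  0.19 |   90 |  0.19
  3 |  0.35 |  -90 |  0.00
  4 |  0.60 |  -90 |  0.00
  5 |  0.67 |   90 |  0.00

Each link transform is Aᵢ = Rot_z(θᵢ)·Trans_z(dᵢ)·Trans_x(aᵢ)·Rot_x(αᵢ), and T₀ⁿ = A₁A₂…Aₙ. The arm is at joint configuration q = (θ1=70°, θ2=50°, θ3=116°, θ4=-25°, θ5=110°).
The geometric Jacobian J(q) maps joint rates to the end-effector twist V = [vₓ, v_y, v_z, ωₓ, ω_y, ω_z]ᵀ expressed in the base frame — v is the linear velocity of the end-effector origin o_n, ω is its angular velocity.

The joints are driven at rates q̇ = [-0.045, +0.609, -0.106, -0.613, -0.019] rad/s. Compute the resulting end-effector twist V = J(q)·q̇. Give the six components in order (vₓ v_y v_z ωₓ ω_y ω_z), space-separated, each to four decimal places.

o_n = [1.4150, 0.7222, 0.2479]
J₁: ẑ×o_n = [-0.7222, 1.4150, 0.0000], ω = ẑ
J2: z=[0.9397, -0.3420, 0.0000] o=[0.2565, 0.7048, 0.0000] → [-0.0848, -0.2329, 0.4126, 0.9397, -0.3420, 0.0000]
J3: z=[0.2620, 0.7198, -0.6428] o=[0.4768, 0.7545, 0.1455] → [0.0529, -0.6299, -0.6838, 0.2620, 0.7198, -0.6428]
J4: z=[-0.6095, -0.3930, -0.6885] o=[0.7387, 0.5543, 0.0280] → [0.0292, -0.3316, 0.1634, -0.6095, -0.3930, -0.6885]
J5: z=[0.0788, -0.8942, 0.4406] o=[1.2120, 0.4257, -0.3176] → [-0.6363, 0.0449, 0.2049, 0.0788, -0.8942, 0.4406]
V = J·q̇ = [-0.0306, 0.0637, 0.2197, 0.9166, -0.0267, 0.4368]

-0.0306 0.0637 0.2197 0.9166 -0.0267 0.4368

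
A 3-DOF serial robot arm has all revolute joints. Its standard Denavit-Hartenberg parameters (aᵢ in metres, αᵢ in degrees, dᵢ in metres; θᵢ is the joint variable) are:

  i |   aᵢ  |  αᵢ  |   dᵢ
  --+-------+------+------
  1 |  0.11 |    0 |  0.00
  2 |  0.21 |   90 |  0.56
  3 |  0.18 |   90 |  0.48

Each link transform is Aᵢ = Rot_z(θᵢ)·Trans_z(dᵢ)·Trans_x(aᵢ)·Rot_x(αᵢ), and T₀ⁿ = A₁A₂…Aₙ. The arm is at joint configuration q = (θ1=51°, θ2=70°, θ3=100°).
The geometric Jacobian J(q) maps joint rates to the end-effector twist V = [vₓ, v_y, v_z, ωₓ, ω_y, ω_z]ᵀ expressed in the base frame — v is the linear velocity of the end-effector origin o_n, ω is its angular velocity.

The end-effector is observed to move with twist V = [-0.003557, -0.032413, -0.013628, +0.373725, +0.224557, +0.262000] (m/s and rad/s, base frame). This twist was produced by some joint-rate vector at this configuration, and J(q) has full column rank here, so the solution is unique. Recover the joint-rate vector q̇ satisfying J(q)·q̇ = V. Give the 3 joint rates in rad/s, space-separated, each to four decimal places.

-0.7200 0.9820 0.4360

o_n = [0.3886, 0.4859, 0.7373]
J₁: ẑ×o_n = [-0.4859, 0.3886, 0.0000], ω = ẑ
J2: z=[0.0000, 0.0000, 1.0000] o=[0.0692, 0.0855, 0.0000] → [-0.4004, 0.3194, 0.0000, 0.0000, 0.0000, 1.0000]
J3: z=[0.8572, 0.5150, 0.0000] o=[-0.0389, 0.2655, 0.5600] → [0.0913, -0.1519, -0.0313, 0.8572, 0.5150, 0.0000]
q̇ = J⁺·V = [-0.7200, 0.9820, 0.4360]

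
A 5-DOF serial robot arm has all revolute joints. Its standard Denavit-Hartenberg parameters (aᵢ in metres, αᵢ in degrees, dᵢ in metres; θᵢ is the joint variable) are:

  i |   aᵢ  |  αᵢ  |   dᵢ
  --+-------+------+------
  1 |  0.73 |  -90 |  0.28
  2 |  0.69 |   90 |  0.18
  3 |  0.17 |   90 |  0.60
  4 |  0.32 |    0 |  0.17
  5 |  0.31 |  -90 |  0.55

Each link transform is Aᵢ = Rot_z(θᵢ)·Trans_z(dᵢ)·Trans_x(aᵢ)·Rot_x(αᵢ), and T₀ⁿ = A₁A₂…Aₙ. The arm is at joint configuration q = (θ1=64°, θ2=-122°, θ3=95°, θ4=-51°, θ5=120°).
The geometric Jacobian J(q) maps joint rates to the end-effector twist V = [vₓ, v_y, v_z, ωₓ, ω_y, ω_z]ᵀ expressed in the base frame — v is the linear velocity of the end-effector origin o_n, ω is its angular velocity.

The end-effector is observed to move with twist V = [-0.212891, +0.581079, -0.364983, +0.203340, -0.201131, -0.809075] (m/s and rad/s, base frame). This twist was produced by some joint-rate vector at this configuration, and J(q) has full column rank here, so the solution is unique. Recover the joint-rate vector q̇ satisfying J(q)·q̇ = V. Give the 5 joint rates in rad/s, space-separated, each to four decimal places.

-0.9010 -0.2820 0.0290 -0.0830 0.2100

o_n = [-0.8855, -0.1654, 1.0982]
J₁: ẑ×o_n = [0.1654, -0.8855, 0.0000], ω = ẑ
J2: z=[-0.8988, 0.4384, 0.0000] o=[0.3200, 0.6561, 0.2800] → [0.3587, 0.7354, 1.2668, -0.8988, 0.4384, 0.0000]
J3: z=[-0.3718, -0.7622, -0.5299] o=[-0.0021, 0.4064, 0.8652] → [-0.4806, 0.5548, -0.4608, -0.3718, -0.7622, -0.5299]
J4: z=[-0.3098, -0.4363, 0.8448] o=[-0.3739, 0.0304, 0.5346] → [-0.0805, -0.2577, -0.1626, -0.3098, -0.4363, 0.8448]
J5: z=[-0.3098, -0.4363, 0.8448] o=[-0.5103, 0.2420, 0.7952] → [0.2120, -0.2231, -0.0375, -0.3098, -0.4363, 0.8448]
q̇ = J⁺·V = [-0.9010, -0.2820, 0.0290, -0.0830, 0.2100]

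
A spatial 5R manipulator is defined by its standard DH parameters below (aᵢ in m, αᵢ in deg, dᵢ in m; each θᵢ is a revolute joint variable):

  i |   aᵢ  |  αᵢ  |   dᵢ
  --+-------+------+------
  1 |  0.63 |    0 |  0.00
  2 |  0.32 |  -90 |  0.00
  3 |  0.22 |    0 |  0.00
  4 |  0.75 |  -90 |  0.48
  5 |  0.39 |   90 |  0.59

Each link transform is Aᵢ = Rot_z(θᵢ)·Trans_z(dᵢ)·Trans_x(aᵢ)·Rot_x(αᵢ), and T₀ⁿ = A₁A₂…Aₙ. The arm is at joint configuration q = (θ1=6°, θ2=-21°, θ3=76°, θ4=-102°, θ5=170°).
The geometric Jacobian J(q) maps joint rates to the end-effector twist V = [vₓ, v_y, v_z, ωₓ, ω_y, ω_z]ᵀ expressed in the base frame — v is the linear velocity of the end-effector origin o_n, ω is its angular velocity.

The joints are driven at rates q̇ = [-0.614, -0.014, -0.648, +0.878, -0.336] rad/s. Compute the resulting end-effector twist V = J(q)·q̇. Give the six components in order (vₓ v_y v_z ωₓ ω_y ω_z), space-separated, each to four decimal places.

0.1722 -1.1782 -0.0907 -0.0827 0.2603 -0.3260

o_n = [1.6613, 0.2154, -0.5833]
J₁: ẑ×o_n = [-0.2154, 1.6613, 0.0000], ω = ẑ
J2: z=[0.0000, 0.0000, 1.0000] o=[0.6265, 0.0659, 0.0000] → [-0.1496, 1.0347, 0.0000, 0.0000, 0.0000, 1.0000]
J3: z=[0.2588, 0.9659, 0.0000] o=[0.9356, -0.0170, 0.0000] → [-0.5635, 0.1510, -0.6408, 0.2588, 0.9659, 0.0000]
J4: z=[0.2588, 0.9659, 0.0000] o=[0.9871, -0.0307, -0.2135] → [-0.3573, 0.0957, -0.5875, 0.2588, 0.9659, 0.0000]
J5: z=[0.4234, -0.1135, -0.8988] o=[1.7624, 0.2584, 0.1153] → [0.0406, 0.3867, -0.0297, 0.4234, -0.1135, -0.8988]
V = J·q̇ = [0.1722, -1.1782, -0.0907, -0.0827, 0.2603, -0.3260]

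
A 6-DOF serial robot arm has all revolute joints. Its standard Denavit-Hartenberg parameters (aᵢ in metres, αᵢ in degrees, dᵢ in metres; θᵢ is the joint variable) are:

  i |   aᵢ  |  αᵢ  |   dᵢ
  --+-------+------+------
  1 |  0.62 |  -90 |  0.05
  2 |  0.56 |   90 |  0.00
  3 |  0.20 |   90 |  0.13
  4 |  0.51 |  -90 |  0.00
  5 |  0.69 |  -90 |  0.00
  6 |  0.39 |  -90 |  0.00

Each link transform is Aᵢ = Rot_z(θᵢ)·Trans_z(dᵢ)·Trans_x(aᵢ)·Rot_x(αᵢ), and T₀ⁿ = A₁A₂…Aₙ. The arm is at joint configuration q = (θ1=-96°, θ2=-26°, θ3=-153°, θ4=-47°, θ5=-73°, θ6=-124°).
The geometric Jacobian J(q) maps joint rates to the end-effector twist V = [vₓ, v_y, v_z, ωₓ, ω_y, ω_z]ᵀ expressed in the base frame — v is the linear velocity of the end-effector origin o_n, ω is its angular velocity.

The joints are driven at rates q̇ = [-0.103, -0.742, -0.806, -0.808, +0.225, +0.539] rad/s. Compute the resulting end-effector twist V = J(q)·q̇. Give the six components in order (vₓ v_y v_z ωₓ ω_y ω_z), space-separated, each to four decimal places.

0.8433 -0.5257 -0.7859 -1.8717 -0.2377 -1.0377

o_n = [-0.0270, -0.2886, -0.2483]
J₁: ẑ×o_n = [0.2886, -0.0270, 0.0000], ω = ẑ
J2: z=[0.9945, -0.1045, 0.0000] o=[-0.0648, -0.6166, 0.0500] → [0.0312, 0.2967, 0.3302, 0.9945, -0.1045, 0.0000]
J3: z=[0.0458, 0.4360, 0.8988] o=[-0.1174, -1.1172, 0.2955] → [-0.9818, 0.1062, -0.0015, 0.0458, 0.4360, 0.8988]
J4: z=[0.9288, 0.3127, -0.1990] o=[-0.1850, -0.8917, 0.3342] → [-0.0621, 0.5096, 0.5108, 0.9288, 0.3127, -0.1990]
J5: z=[-0.2377, 0.9145, 0.3273] o=[-0.3300, -0.7608, -0.1369] → [-0.2565, 0.0727, -0.3894, -0.2377, 0.9145, 0.3273]
J6: z=[-0.5435, 0.1541, -0.8252] o=[0.2255, -0.5027, -0.4546] → [0.2084, 0.3204, -0.0775, -0.5435, 0.1541, -0.8252]
V = J·q̇ = [0.8433, -0.5257, -0.7859, -1.8717, -0.2377, -1.0377]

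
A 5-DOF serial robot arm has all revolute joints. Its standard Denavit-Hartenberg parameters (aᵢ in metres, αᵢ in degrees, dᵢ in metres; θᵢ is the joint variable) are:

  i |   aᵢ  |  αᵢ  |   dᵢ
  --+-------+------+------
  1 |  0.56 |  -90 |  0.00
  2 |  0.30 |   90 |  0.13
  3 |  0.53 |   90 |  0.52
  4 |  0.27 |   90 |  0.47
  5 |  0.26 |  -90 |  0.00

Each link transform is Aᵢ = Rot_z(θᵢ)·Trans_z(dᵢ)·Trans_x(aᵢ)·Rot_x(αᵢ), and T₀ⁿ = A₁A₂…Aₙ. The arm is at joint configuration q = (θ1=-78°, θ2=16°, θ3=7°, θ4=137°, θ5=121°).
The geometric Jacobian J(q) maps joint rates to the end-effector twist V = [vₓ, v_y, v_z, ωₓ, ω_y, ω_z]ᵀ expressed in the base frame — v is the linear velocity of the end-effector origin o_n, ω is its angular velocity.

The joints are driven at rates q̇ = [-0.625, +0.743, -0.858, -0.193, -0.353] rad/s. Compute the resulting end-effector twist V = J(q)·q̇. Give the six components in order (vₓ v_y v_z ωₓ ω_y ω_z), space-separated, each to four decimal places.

o_n = [-0.1804, -1.5812, 0.3653]
J₁: ẑ×o_n = [1.5812, -0.1804, 0.0000], ω = ẑ
J2: z=[0.9781, 0.2079, 0.0000] o=[0.1164, -0.5478, 0.0000] → [0.0760, -0.3574, -0.9492, 0.9781, 0.2079, 0.0000]
J3: z=[0.0573, -0.2696, 0.9613] o=[0.3035, -0.8028, -0.0827] → [0.6275, -0.4909, -0.1751, 0.0573, -0.2696, 0.9613]
J4: z=[-0.9465, -0.3210, -0.0336] o=[0.5017, -1.4242, 0.2722] → [-0.0352, 0.1111, -0.0703, -0.9465, -0.3210, -0.0336]
J5: z=[0.2585, -0.8164, 0.5164] o=[0.0046, -1.4454, 0.4874] → [0.1698, -0.0640, -0.1862, 0.2585, -0.8164, 0.5164]
V = J·q̇ = [-1.5234, 0.2696, -0.4757, 0.7690, 0.7359, -1.6256]

-1.5234 0.2696 -0.4757 0.7690 0.7359 -1.6256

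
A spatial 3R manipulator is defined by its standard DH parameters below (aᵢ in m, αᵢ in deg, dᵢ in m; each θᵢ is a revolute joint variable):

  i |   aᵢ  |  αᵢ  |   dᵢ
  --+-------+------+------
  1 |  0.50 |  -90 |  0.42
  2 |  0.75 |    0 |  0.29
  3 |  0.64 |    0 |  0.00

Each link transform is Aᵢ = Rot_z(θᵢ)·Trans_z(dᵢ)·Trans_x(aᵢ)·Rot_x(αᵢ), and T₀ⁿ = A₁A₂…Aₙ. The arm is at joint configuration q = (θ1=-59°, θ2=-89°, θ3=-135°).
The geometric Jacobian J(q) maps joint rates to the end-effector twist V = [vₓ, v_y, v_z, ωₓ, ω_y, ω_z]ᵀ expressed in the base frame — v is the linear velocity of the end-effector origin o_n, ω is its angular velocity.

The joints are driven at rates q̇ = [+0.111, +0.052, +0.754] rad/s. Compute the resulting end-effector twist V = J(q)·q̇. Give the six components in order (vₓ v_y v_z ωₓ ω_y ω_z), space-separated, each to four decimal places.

-0.1760 0.3043 0.3704 0.6909 0.4151 0.1110

o_n = [0.2757, 0.1042, 0.7253]
J₁: ẑ×o_n = [-0.1042, 0.2757, 0.0000], ω = ẑ
J2: z=[0.8572, 0.5150, 0.0000] o=[0.2575, -0.4286, 0.4200] → [0.1572, -0.2617, 0.4473, 0.8572, 0.5150, 0.0000]
J3: z=[0.8572, 0.5150, 0.0000] o=[0.5128, -0.2904, 1.1699] → [-0.2290, 0.3811, 0.4604, 0.8572, 0.5150, 0.0000]
V = J·q̇ = [-0.1760, 0.3043, 0.3704, 0.6909, 0.4151, 0.1110]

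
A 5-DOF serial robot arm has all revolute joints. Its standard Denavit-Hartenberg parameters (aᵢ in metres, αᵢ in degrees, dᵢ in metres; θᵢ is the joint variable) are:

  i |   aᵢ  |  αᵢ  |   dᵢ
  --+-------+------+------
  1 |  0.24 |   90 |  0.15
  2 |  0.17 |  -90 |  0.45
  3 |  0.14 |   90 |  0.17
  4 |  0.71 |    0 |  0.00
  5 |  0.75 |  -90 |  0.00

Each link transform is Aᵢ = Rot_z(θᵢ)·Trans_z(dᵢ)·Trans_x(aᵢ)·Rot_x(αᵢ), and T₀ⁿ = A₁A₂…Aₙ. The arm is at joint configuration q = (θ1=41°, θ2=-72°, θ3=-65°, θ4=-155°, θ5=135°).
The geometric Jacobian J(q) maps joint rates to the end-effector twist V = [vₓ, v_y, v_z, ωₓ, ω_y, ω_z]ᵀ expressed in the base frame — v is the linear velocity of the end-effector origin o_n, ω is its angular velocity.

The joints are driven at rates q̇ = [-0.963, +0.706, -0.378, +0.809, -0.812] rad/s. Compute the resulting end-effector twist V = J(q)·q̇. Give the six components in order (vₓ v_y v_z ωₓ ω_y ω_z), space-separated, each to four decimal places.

o_n = [0.3781, -0.5093, -0.2120]
J₁: ẑ×o_n = [0.5093, 0.3781, -0.0000], ω = ẑ
J2: z=[0.6561, -0.7547, 0.0000] o=[0.1811, 0.1575, 0.1500] → [0.2732, 0.2375, -0.2888, 0.6561, -0.7547, 0.0000]
J3: z=[0.7178, 0.6239, 0.3090] o=[0.5160, -0.1477, -0.0117] → [-0.0133, 0.1012, -0.1735, 0.7178, 0.6239, 0.3090]
J4: z=[0.0659, -0.5027, 0.8619] o=[0.7351, -0.1254, -0.0154] → [0.4298, -0.2948, -0.2048, 0.0659, -0.5027, 0.8619]
J5: z=[0.0659, -0.5027, 0.8619] o=[0.0737, 0.0724, 0.1505] → [0.6837, 0.2863, 0.1147, 0.0659, -0.5027, 0.8619]
V = J·q̇ = [-0.5000, -0.7055, -0.3971, 0.1917, -0.7672, -1.0824]

-0.5000 -0.7055 -0.3971 0.1917 -0.7672 -1.0824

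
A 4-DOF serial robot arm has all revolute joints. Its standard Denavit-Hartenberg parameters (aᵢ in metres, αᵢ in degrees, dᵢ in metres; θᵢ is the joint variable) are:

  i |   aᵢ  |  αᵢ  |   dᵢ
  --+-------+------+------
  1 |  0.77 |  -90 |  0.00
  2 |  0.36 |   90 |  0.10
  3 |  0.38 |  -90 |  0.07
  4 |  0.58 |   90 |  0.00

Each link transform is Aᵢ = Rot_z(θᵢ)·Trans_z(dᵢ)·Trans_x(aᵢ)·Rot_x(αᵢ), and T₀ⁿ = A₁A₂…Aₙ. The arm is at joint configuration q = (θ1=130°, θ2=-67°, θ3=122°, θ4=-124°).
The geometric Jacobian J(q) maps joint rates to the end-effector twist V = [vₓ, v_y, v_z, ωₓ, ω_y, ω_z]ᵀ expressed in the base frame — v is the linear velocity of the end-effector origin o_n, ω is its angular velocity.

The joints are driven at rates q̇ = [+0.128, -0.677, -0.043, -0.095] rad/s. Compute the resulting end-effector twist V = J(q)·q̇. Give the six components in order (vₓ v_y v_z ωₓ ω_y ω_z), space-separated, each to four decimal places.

o_n = [-0.3648, 0.2057, 0.5195]
J₁: ẑ×o_n = [-0.2057, -0.3648, 0.0000], ω = ẑ
J2: z=[-0.7660, -0.6428, 0.0000] o=[-0.4949, 0.5899, 0.0000] → [-0.3339, 0.3979, 0.3779, -0.7660, -0.6428, 0.0000]
J3: z=[0.5917, -0.7051, 0.3907] o=[-0.6620, 0.6333, 0.3314] → [0.0345, 0.0048, -0.0435, 0.5917, -0.7051, 0.3907]
J4: z=[0.6189, 0.0868, -0.7806] o=[-0.8168, 0.3166, 0.1734] → [-0.0565, -0.5671, -0.1078, 0.6189, 0.0868, -0.7806]
V = J·q̇ = [0.2036, -0.2624, -0.2437, 0.4344, 0.4572, 0.1854]

0.2036 -0.2624 -0.2437 0.4344 0.4572 0.1854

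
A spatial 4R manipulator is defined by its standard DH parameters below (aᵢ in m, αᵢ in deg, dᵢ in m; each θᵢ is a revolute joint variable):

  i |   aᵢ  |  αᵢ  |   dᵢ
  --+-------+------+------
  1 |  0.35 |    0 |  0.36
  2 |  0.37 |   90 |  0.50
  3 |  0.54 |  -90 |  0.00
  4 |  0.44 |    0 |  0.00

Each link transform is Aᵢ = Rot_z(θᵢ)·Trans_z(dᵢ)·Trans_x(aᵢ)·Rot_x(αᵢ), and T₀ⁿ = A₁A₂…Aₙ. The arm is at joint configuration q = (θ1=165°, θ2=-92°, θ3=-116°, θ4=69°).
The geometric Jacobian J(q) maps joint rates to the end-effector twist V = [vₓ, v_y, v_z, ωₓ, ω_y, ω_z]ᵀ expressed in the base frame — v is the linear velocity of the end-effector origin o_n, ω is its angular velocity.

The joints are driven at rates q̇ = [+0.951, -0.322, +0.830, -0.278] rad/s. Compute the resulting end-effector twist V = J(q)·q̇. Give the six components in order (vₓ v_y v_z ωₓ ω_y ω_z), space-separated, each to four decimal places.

o_n = [-0.7121, 0.2720, 0.2329]
J₁: ẑ×o_n = [-0.2720, -0.7121, 0.0000], ω = ẑ
J2: z=[0.0000, 0.0000, 1.0000] o=[-0.3381, 0.0906, 0.3600] → [-0.1815, -0.3741, 0.0000, 0.0000, 0.0000, 1.0000]
J3: z=[0.9563, -0.2924, 0.0000] o=[-0.2299, 0.4444, 0.8600] → [0.1833, 0.5997, -0.3058, 0.9563, -0.2924, 0.0000]
J4: z=[0.2628, 0.8595, -0.4384] o=[-0.2991, 0.2180, 0.3747] → [-0.0981, 0.2183, 0.3692, 0.2628, 0.8595, -0.4384]
V = J·q̇ = [-0.0208, -0.1198, -0.3565, 0.7207, -0.4816, 0.7509]

-0.0208 -0.1198 -0.3565 0.7207 -0.4816 0.7509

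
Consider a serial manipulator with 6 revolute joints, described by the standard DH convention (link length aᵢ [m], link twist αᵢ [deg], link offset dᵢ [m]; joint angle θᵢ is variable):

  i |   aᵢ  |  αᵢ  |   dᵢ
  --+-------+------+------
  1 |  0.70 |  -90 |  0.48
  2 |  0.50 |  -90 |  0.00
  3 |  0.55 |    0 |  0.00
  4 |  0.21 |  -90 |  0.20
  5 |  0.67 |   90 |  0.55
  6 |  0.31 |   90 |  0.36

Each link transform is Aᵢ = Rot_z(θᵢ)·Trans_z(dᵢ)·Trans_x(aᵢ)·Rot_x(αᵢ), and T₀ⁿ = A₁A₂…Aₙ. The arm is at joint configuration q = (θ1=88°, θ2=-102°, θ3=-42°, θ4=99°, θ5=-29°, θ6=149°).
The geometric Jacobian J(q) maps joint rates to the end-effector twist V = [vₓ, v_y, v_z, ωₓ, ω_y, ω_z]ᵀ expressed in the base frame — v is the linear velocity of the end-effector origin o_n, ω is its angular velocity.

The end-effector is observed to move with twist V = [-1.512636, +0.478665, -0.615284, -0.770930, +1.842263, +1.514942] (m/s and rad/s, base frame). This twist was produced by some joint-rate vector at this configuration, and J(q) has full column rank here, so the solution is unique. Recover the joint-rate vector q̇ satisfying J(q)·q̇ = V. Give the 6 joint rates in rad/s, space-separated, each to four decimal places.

o_n = [0.3895, 1.2733, 1.1418]
J₁: ẑ×o_n = [-1.2733, 0.3895, 0.0000], ω = ẑ
J2: z=[-0.9994, 0.0349, 0.0000] o=[0.0244, 0.6996, 0.4800] → [0.0231, 0.6614, -0.5861, -0.9994, 0.0349, 0.0000]
J3: z=[0.0341, 0.9776, 0.2079] o=[0.0208, 0.5957, 0.9691] → [0.0279, 0.0708, -0.3372, 0.0341, 0.9776, 0.2079]
J4: z=[0.0341, 0.9776, 0.2079] o=[-0.3500, 0.5236, 1.3689] → [-0.3779, 0.1615, -0.6972, 0.0341, 0.9776, 0.2079]
J5: z=[0.5504, 0.1553, -0.8203] o=[-0.1680, 0.6892, 1.5223] → [0.4201, -0.2478, 0.2349, 0.5504, 0.1553, -0.8203]
J6: z=[-0.3746, 0.9240, -0.0764] o=[0.6347, 1.0086, 1.4509] → [-0.2654, -0.0970, 0.1275, -0.3746, 0.9240, -0.0764]
q̇ = J⁺·V = [0.6140, -0.0140, 0.7980, 0.3750, -0.8850, 0.9020]

0.6140 -0.0140 0.7980 0.3750 -0.8850 0.9020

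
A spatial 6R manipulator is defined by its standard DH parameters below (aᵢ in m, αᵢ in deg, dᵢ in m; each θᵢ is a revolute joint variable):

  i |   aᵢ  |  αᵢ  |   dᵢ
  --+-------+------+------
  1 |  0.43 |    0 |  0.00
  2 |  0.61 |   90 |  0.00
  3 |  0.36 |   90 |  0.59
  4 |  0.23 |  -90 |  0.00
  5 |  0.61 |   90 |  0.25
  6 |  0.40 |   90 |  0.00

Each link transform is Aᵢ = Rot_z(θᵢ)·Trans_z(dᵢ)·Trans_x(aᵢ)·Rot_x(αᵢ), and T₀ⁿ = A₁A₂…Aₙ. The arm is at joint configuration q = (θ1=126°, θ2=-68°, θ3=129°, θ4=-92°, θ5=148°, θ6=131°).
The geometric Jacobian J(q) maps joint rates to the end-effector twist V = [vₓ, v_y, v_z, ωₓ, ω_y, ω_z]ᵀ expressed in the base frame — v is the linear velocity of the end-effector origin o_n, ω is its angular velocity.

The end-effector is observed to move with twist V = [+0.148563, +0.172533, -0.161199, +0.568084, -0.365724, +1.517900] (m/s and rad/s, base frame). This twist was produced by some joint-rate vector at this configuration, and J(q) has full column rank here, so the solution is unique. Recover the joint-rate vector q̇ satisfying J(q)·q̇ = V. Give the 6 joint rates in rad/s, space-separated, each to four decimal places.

o_n = [0.2288, -0.0806, 0.5942]
J₁: ẑ×o_n = [0.0806, 0.2288, -0.0000], ω = ẑ
J2: z=[0.0000, 0.0000, 1.0000] o=[-0.2527, 0.3479, 0.0000] → [0.4285, 0.4816, -0.0000, 0.0000, 0.0000, 1.0000]
J3: z=[0.8480, -0.5299, 0.0000] o=[0.0705, 0.8652, 0.0000] → [-0.3149, -0.5040, -0.7182, 0.8480, -0.5299, 0.0000]
J4: z=[0.4118, 0.6591, 0.6293] o=[0.4508, 0.3604, 0.2798] → [0.4848, -0.2692, -0.0353, 0.4118, 0.6591, 0.6293]
J5: z=[-0.3629, -0.5149, 0.7767] o=[0.2585, 0.4865, 0.2735] → [0.2754, 0.0933, 0.1905, -0.3629, -0.5149, 0.7767]
J6: z=[-0.7922, -0.2684, -0.5481] o=[0.4671, -0.1389, 0.2783] → [-0.0529, 0.3809, -0.1101, -0.7922, -0.2684, -0.5481]
q̇ = J⁺·V = [0.5590, 0.7160, 0.3780, -0.3410, 0.1840, -0.5740]

0.5590 0.7160 0.3780 -0.3410 0.1840 -0.5740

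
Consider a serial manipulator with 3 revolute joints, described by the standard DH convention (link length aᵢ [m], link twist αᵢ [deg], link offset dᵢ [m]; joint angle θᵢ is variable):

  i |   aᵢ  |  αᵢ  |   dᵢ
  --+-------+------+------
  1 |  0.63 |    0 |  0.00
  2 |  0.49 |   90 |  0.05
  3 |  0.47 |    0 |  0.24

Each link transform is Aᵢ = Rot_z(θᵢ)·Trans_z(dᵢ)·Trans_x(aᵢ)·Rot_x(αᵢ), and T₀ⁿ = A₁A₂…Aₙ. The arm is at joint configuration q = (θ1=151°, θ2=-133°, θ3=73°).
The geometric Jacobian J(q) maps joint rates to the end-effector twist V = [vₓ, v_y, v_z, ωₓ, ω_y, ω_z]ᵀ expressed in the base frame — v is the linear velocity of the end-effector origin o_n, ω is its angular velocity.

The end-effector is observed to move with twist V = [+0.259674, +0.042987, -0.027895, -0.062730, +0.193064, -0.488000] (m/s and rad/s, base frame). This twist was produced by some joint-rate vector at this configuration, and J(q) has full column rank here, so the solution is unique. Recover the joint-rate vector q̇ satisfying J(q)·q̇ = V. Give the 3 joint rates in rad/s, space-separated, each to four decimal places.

-0.6210 0.1330 -0.2030

o_n = [0.1199, 0.2711, 0.4995]
J₁: ẑ×o_n = [-0.2711, 0.1199, 0.0000], ω = ẑ
J2: z=[0.0000, 0.0000, 1.0000] o=[-0.5510, 0.3054, 0.0000] → [0.0344, 0.6709, -0.0000, 0.0000, 0.0000, 1.0000]
J3: z=[0.3090, -0.9511, 0.0000] o=[-0.0850, 0.4568, 0.0500] → [-0.4275, -0.1389, 0.1374, 0.3090, -0.9511, 0.0000]
q̇ = J⁺·V = [-0.6210, 0.1330, -0.2030]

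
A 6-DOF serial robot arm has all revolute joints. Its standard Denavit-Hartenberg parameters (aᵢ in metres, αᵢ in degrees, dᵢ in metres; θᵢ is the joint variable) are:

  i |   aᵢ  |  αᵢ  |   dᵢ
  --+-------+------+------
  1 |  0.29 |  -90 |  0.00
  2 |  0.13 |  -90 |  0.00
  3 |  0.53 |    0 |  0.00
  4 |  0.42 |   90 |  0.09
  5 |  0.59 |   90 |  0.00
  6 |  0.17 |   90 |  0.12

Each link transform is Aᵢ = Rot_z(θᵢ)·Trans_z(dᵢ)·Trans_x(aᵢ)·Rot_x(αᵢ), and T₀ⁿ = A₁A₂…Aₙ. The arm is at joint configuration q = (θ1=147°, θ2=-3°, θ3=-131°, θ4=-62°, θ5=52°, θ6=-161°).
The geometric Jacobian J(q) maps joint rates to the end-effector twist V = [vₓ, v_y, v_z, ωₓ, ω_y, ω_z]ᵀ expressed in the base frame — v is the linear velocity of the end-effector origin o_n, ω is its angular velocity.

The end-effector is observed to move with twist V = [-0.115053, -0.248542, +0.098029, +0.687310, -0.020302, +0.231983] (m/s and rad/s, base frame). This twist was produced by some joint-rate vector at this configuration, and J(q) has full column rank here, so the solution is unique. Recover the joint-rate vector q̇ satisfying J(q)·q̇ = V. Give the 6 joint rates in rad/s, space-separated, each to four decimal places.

-0.3450 0.3500 -0.2410 0.1820 0.5640 0.8900

o_n = [0.4178, -0.6036, -0.4057]
J₁: ẑ×o_n = [0.6036, 0.4178, -0.0000], ω = ẑ
J2: z=[-0.5446, -0.8387, 0.0000] o=[-0.2432, 0.1579, 0.0000] → [0.3402, -0.2209, 0.9691, -0.5446, -0.8387, 0.0000]
J3: z=[-0.0439, 0.0285, -0.9986] o=[-0.3521, 0.2287, 0.0068] → [-0.8429, -0.7869, 0.0146, -0.0439, 0.0285, -0.9986]
J4: z=[-0.0439, 0.0285, -0.9986] o=[-0.2787, -0.2959, -0.0114] → [-0.3185, -0.7129, -0.0063, -0.0439, 0.0285, -0.9986]
J5: z=[0.3423, 0.9395, 0.0118] o=[0.1115, -0.4367, -0.1227] → [-0.2639, 0.1005, -0.3449, 0.3423, 0.9395, 0.0118]
J6: z=[0.7666, -0.2865, 0.5746] o=[0.4320, -0.5474, -0.6055] → [-0.0249, -0.1614, -0.0472, 0.7666, -0.2865, 0.5746]
q̇ = J⁺·V = [-0.3450, 0.3500, -0.2410, 0.1820, 0.5640, 0.8900]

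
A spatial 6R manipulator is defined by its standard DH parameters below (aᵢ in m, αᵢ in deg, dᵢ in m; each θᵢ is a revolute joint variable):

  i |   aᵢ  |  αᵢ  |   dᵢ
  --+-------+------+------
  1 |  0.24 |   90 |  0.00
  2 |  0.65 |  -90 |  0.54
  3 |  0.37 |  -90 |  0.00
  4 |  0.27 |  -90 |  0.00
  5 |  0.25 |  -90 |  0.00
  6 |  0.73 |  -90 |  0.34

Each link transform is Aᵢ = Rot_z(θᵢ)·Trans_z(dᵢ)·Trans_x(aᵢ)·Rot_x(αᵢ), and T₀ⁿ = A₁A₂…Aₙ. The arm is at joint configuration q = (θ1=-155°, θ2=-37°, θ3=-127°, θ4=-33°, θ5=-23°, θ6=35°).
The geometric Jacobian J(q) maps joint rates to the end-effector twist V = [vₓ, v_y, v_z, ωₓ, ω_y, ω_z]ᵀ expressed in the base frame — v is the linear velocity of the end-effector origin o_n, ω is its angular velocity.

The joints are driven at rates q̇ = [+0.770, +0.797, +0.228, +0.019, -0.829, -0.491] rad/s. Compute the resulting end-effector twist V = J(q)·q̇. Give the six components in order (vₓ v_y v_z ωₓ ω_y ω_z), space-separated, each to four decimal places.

o_n = [-1.3633, 0.9720, 0.8061]
J₁: ẑ×o_n = [-0.9720, -1.3633, 0.0000], ω = ẑ
J2: z=[-0.4226, 0.9063, 0.0000] o=[-0.2175, -0.1014, 0.0000] → [0.7305, 0.3407, 0.5848, -0.4226, 0.9063, 0.0000]
J3: z=[-0.5454, -0.2543, 0.7986] o=[-0.9162, 0.1686, -0.3912] → [-0.9461, 0.2959, -0.5519, -0.5454, -0.2543, 0.7986]
J4: z=[-0.8324, 0.2759, -0.4806] o=[-0.8799, 0.5116, -0.2572] → [0.5146, 1.1174, -0.2499, -0.8324, 0.2759, -0.4806]
J5: z=[0.5109, 0.7181, -0.4725] o=[-0.9379, 0.6841, -0.0577] → [0.7564, -0.2403, 0.4526, 0.5109, 0.7181, -0.4725]
J6: z=[0.6823, -0.0043, 0.7311] o=[-1.0687, 0.8580, 0.0653] → [-0.0865, -0.7208, 0.0765, 0.6823, -0.0043, 0.7311]
V = J·q̇ = [-0.9567, -0.1364, -0.0772, -1.2355, 0.0764, 0.9757]

-0.9567 -0.1364 -0.0772 -1.2355 0.0764 0.9757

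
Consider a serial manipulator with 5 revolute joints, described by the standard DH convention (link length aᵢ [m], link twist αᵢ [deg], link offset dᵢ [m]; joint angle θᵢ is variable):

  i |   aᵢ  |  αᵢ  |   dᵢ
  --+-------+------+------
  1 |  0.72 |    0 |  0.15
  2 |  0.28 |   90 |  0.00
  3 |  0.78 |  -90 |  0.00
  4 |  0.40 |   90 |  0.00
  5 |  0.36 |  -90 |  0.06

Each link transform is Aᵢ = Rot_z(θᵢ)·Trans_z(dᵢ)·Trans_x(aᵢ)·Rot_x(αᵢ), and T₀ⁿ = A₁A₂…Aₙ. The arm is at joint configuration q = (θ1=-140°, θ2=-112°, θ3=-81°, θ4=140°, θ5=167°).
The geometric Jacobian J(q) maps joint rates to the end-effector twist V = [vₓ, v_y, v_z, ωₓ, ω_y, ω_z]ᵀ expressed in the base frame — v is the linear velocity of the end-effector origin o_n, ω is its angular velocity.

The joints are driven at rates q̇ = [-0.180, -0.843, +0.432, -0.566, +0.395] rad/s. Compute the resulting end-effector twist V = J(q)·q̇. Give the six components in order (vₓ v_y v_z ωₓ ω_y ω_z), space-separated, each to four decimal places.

o_n = [-0.7743, -0.0282, -0.6086]
J₁: ẑ×o_n = [0.0282, -0.7743, 0.0000], ω = ẑ
J2: z=[0.0000, 0.0000, 1.0000] o=[-0.5516, -0.4628, 0.1500] → [-0.4346, -0.2228, 0.0000, 0.0000, 0.0000, 1.0000]
J3: z=[0.9511, 0.3090, 0.0000] o=[-0.6381, -0.1965, 0.1500] → [-0.2344, 0.7214, 0.2021, 0.9511, 0.3090, 0.0000]
J4: z=[-0.3052, 0.9393, 0.1564] o=[-0.6758, -0.0805, -0.6204] → [0.0029, -0.0118, 0.0766, -0.3052, 0.9393, 0.1564]
J5: z=[-0.7596, -0.1411, -0.6349] o=[-0.9055, -0.2055, -0.3178] → [0.1536, -0.3042, -0.1161, -0.7596, -0.1411, -0.6349]
V = J·q̇ = [0.3190, 0.5254, -0.0019, 0.2836, -0.4539, -1.3623]

0.3190 0.5254 -0.0019 0.2836 -0.4539 -1.3623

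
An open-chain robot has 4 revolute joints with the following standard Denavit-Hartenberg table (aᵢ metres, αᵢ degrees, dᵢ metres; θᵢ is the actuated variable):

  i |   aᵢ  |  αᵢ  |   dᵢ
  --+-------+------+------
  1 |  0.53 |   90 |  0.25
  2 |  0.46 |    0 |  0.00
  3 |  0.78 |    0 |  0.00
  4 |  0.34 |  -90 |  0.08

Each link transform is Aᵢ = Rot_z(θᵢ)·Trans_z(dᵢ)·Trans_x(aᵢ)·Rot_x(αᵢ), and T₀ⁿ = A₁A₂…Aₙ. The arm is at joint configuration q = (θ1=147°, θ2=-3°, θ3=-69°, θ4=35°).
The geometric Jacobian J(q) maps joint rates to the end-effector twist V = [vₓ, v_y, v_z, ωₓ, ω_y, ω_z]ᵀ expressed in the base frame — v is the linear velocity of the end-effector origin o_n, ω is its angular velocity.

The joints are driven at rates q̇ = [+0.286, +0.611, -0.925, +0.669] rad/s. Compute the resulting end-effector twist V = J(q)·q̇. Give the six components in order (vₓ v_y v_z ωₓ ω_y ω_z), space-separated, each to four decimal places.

-0.1310 -0.4271 0.3014 0.1933 0.2977 0.2860

o_n = [-1.2161, 0.8851, -0.7205]
J₁: ẑ×o_n = [-0.8851, -1.2161, 0.0000], ω = ẑ
J2: z=[0.5446, 0.8387, 0.0000] o=[-0.4445, 0.2887, 0.2500] → [-0.8139, 0.5286, 0.9719, 0.5446, 0.8387, 0.0000]
J3: z=[0.5446, 0.8387, 0.0000] o=[-0.8298, 0.5388, 0.2259] → [-0.7938, 0.5155, 0.5126, 0.5446, 0.8387, 0.0000]
J4: z=[0.5446, 0.8387, 0.0000] o=[-1.0319, 0.6701, -0.5159] → [-0.1716, 0.1114, 0.2715, 0.5446, 0.8387, 0.0000]
V = J·q̇ = [-0.1310, -0.4271, 0.3014, 0.1933, 0.2977, 0.2860]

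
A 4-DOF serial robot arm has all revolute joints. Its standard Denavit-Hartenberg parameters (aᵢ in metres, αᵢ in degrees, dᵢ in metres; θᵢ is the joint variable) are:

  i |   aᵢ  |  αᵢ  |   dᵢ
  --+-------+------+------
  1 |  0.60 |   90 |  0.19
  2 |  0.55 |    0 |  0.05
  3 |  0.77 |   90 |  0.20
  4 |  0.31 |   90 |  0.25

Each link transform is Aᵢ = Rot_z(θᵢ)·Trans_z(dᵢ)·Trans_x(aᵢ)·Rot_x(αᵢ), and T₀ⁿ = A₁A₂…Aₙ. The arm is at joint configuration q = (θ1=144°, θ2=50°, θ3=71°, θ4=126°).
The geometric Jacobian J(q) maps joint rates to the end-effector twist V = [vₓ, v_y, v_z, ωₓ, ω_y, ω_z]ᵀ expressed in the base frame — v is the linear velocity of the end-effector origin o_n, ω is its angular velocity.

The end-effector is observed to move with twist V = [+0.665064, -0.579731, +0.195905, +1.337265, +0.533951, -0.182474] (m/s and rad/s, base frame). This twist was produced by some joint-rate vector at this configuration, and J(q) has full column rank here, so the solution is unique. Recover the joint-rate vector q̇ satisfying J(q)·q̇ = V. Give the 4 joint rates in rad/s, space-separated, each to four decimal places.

o_n = [-0.4055, 0.9136, 1.2439]
J₁: ẑ×o_n = [-0.9136, -0.4055, 0.0000], ω = ẑ
J2: z=[0.5878, 0.8090, 0.0000] o=[-0.4854, 0.3527, 0.1900] → [0.8526, -0.6195, 0.2651, 0.5878, 0.8090, 0.0000]
J3: z=[0.5878, 0.8090, 0.0000] o=[-0.7420, 0.6009, 0.6113] → [0.5118, -0.3718, -0.0884, 0.5878, 0.8090, 0.0000]
J4: z=[-0.6935, 0.5038, 0.5150] o=[-0.3036, 0.5296, 1.2713] → [-0.2116, -0.0715, -0.2150, -0.6935, 0.5038, 0.5150]
q̇ = J⁺·V = [0.2790, 0.3140, 0.9040, -0.8960]

0.2790 0.3140 0.9040 -0.8960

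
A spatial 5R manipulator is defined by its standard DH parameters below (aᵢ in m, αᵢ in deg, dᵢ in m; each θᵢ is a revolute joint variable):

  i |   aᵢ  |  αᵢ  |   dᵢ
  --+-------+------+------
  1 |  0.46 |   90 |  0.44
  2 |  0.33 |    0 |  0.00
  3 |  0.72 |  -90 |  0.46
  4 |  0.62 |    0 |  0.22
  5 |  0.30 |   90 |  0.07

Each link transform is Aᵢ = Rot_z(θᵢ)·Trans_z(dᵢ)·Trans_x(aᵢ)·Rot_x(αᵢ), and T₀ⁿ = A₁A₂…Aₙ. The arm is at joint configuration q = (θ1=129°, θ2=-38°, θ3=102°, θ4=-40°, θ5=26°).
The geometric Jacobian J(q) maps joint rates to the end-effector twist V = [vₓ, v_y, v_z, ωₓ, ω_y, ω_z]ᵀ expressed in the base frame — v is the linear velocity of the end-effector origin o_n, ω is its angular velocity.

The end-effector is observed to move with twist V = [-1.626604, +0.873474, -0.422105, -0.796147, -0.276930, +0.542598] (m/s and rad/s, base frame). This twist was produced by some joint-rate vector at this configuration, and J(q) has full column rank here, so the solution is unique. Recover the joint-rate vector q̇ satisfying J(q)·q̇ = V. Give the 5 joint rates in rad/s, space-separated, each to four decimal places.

0.6820 -0.4950 -0.2980 0.1040 -0.4220

o_n = [0.0245, 1.4492, 1.6996]
J₁: ẑ×o_n = [-1.4492, 0.0245, 0.0000], ω = ẑ
J2: z=[0.7771, 0.6293, 0.0000] o=[-0.2895, 0.3575, 0.4400] → [0.7927, -0.9789, 0.6508, 0.7771, 0.6293, 0.0000]
J3: z=[0.7771, 0.6293, 0.0000] o=[-0.4531, 0.5596, 0.2368] → [0.9205, -1.1368, 0.3908, 0.7771, 0.6293, 0.0000]
J4: z=[0.5656, -0.6985, 0.4384] o=[-0.2943, 1.0944, 0.8840] → [-0.7253, -0.3216, 0.4234, 0.5656, -0.6985, 0.4384]
J5: z=[0.5656, -0.6985, 0.4384] o=[0.0088, 1.3533, 1.4073] → [-0.2462, -0.1585, 0.0652, 0.5656, -0.6985, 0.4384]
q̇ = J⁺·V = [0.6820, -0.4950, -0.2980, 0.1040, -0.4220]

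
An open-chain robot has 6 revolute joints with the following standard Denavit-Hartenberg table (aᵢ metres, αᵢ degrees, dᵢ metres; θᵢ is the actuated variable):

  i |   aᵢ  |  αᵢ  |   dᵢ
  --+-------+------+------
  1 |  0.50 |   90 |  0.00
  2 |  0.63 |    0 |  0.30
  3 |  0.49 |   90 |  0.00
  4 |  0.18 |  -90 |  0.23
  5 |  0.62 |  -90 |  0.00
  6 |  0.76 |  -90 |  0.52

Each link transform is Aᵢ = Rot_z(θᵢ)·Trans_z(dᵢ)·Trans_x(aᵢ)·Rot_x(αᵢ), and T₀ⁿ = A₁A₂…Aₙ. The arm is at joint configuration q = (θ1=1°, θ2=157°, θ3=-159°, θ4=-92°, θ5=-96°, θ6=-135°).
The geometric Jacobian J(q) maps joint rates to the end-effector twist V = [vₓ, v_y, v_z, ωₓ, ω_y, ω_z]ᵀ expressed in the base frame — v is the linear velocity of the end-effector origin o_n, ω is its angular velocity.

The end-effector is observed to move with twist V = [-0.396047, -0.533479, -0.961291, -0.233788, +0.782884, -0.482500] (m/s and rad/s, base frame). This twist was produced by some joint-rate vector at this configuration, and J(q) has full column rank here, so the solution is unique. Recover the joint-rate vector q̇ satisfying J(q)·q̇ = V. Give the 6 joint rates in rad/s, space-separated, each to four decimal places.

-0.5980 -0.1570 -0.9780 -0.0720 -0.2360 -0.3420

o_n = [0.9025, 0.4227, -0.1551]
J₁: ẑ×o_n = [-0.4227, 0.9025, 0.0000], ω = ẑ
J2: z=[0.0175, -0.9998, 0.0000] o=[0.4999, 0.0087, 0.0000] → [0.1551, 0.0027, 0.4097, 0.0175, -0.9998, 0.0000]
J3: z=[0.0175, -0.9998, 0.0000] o=[-0.0747, -0.3013, 0.2462] → [0.4012, 0.0070, 0.9896, 0.0175, -0.9998, 0.0000]
J4: z=[-0.0349, -0.0006, -0.9994] o=[0.4150, -0.2928, 0.2291] → [0.7153, -0.5006, -0.0247, -0.0349, -0.0006, -0.9994]
J5: z=[0.9980, 0.0523, -0.0349] o=[0.3975, -0.1132, -0.0006] → [0.0106, 0.1366, 0.5084, 0.9980, 0.0523, -0.0349]
J6: z=[-0.0557, 0.9931, -0.1033] o=[0.3794, -0.1783, -0.6169] → [0.5206, -0.0283, -0.5529, -0.0557, 0.9931, -0.1033]
q̇ = J⁺·V = [-0.5980, -0.1570, -0.9780, -0.0720, -0.2360, -0.3420]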